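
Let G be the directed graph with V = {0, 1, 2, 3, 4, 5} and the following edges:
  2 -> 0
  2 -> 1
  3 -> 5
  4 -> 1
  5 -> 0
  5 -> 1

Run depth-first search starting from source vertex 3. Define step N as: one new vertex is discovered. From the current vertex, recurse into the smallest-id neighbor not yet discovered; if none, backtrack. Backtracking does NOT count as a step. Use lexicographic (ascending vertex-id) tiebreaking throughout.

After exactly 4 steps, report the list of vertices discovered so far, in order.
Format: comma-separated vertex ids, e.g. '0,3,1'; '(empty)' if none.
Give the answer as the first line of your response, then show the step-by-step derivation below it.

3,5,0,1

step 1: discover 3; path=3; order=3
step 2: discover 5; path=3>5; order=3,5
step 3: discover 0; path=3>5>0; order=3,5,0
step 4: discover 1; path=3>5>1; order=3,5,0,1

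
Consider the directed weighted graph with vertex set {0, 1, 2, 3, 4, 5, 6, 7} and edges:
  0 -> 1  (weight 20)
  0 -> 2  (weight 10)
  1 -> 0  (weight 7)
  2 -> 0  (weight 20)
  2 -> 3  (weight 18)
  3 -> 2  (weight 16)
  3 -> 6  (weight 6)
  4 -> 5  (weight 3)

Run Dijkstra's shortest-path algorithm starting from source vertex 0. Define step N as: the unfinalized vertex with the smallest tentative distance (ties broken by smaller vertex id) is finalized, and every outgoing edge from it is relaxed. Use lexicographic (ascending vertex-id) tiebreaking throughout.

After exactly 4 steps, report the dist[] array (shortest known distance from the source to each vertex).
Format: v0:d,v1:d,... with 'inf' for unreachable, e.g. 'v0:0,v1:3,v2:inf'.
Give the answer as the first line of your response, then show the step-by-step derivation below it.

v0:0,v1:20,v2:10,v3:28,v4:inf,v5:inf,v6:34,v7:inf

step 1: dist = v0:0,v1:20,v2:10,v3:inf,v4:inf,v5:inf,v6:inf,v7:inf
step 2: dist = v0:0,v1:20,v2:10,v3:28,v4:inf,v5:inf,v6:inf,v7:inf
step 3: dist = v0:0,v1:20,v2:10,v3:28,v4:inf,v5:inf,v6:inf,v7:inf
step 4: dist = v0:0,v1:20,v2:10,v3:28,v4:inf,v5:inf,v6:34,v7:inf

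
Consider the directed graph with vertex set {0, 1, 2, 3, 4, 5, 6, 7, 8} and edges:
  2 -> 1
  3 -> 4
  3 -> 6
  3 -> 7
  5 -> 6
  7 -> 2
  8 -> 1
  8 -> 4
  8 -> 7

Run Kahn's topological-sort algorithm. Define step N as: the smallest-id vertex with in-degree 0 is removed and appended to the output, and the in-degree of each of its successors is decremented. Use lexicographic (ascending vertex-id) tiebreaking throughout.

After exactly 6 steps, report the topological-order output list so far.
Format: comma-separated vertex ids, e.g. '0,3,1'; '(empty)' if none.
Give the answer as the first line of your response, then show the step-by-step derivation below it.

0,3,5,6,8,4

step 1: output 0; order=[0]; indeg=(0,2,1,0,2,0,2,2,0)
step 2: output 3; order=[0,3]; indeg=(0,2,1,0,1,0,1,1,0)
step 3: output 5; order=[0,3,5]; indeg=(0,2,1,0,1,0,0,1,0)
step 4: output 6; order=[0,3,5,6]; indeg=(0,2,1,0,1,0,0,1,0)
step 5: output 8; order=[0,3,5,6,8]; indeg=(0,1,1,0,0,0,0,0,0)
step 6: output 4; order=[0,3,5,6,8,4]; indeg=(0,1,1,0,0,0,0,0,0)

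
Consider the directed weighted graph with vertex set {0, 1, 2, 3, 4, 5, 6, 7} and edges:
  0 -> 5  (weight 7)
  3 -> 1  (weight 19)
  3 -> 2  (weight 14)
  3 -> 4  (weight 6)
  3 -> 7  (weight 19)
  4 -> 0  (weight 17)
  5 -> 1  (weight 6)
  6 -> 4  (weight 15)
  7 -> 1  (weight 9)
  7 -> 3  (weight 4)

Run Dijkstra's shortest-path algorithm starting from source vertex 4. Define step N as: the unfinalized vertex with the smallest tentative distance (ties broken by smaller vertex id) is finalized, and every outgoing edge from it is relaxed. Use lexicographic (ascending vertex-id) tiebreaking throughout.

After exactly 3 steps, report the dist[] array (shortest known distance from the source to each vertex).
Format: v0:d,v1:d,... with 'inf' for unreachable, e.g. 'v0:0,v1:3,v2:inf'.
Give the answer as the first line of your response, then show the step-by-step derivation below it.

v0:17,v1:30,v2:inf,v3:inf,v4:0,v5:24,v6:inf,v7:inf

step 1: dist = v0:17,v1:inf,v2:inf,v3:inf,v4:0,v5:inf,v6:inf,v7:inf
step 2: dist = v0:17,v1:inf,v2:inf,v3:inf,v4:0,v5:24,v6:inf,v7:inf
step 3: dist = v0:17,v1:30,v2:inf,v3:inf,v4:0,v5:24,v6:inf,v7:inf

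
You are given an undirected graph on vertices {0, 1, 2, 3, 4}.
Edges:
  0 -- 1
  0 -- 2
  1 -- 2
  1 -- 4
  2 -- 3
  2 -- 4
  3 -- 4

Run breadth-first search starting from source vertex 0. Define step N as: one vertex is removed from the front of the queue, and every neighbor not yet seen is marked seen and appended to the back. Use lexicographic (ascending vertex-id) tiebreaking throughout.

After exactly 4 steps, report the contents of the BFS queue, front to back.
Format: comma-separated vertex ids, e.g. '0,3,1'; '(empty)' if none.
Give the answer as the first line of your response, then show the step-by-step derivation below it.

3

step 1: dequeue 0; queue=[1,2]; order=0
step 2: dequeue 1; queue=[2,4]; order=0,1
step 3: dequeue 2; queue=[4,3]; order=0,1,2
step 4: dequeue 4; queue=[3]; order=0,1,2,4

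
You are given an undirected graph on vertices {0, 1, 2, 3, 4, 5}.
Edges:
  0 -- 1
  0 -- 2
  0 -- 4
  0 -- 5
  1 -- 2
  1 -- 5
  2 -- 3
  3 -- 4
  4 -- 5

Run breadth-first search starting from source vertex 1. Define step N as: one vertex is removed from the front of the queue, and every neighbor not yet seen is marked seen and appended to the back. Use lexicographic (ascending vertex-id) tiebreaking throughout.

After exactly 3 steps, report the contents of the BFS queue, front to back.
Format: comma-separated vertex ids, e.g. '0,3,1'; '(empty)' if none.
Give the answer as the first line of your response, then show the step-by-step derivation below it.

5,4,3

step 1: dequeue 1; queue=[0,2,5]; order=1
step 2: dequeue 0; queue=[2,5,4]; order=1,0
step 3: dequeue 2; queue=[5,4,3]; order=1,0,2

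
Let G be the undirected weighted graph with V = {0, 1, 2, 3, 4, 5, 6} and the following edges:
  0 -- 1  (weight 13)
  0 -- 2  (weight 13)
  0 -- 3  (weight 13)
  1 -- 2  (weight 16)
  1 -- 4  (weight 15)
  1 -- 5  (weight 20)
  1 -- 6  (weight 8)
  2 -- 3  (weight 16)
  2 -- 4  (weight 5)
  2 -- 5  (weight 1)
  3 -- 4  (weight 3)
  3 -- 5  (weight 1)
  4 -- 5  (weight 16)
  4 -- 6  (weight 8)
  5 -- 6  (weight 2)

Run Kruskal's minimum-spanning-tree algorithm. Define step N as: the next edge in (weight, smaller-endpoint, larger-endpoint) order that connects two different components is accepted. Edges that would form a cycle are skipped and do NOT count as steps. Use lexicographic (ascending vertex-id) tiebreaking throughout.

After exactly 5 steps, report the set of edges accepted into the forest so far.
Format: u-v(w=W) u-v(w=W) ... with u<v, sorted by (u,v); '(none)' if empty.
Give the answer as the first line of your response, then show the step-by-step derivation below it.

1-6(w=8) 2-5(w=1) 3-4(w=3) 3-5(w=1) 5-6(w=2)

step 1: add edge 2-5 (w=1); MST = {2-5(w=1)}
step 2: add edge 3-5 (w=1); MST = {2-5(w=1) 3-5(w=1)}
step 3: add edge 5-6 (w=2); MST = {2-5(w=1) 3-5(w=1) 5-6(w=2)}
step 4: add edge 3-4 (w=3); MST = {2-5(w=1) 3-4(w=3) 3-5(w=1) 5-6(w=2)}
step 5: add edge 1-6 (w=8); MST = {1-6(w=8) 2-5(w=1) 3-4(w=3) 3-5(w=1) 5-6(w=2)}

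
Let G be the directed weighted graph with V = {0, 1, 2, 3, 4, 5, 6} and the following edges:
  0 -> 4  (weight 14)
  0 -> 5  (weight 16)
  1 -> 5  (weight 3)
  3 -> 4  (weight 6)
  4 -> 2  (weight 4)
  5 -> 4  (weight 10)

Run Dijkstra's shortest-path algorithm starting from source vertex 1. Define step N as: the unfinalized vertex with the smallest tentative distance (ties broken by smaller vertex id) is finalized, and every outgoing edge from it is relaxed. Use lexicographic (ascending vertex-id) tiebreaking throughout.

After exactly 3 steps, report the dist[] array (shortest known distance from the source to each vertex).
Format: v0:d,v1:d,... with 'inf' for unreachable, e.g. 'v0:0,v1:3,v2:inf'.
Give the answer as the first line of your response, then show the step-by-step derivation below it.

v0:inf,v1:0,v2:17,v3:inf,v4:13,v5:3,v6:inf

step 1: dist = v0:inf,v1:0,v2:inf,v3:inf,v4:inf,v5:3,v6:inf
step 2: dist = v0:inf,v1:0,v2:inf,v3:inf,v4:13,v5:3,v6:inf
step 3: dist = v0:inf,v1:0,v2:17,v3:inf,v4:13,v5:3,v6:inf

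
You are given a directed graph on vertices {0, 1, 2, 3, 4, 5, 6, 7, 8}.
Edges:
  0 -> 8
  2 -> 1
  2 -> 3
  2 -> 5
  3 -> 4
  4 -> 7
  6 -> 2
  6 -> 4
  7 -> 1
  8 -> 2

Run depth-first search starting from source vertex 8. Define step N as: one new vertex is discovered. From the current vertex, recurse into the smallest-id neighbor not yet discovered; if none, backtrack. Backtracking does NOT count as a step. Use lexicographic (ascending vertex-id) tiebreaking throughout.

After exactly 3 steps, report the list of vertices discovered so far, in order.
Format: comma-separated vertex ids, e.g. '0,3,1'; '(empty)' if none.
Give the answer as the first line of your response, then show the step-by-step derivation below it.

8,2,1

step 1: discover 8; path=8; order=8
step 2: discover 2; path=8>2; order=8,2
step 3: discover 1; path=8>2>1; order=8,2,1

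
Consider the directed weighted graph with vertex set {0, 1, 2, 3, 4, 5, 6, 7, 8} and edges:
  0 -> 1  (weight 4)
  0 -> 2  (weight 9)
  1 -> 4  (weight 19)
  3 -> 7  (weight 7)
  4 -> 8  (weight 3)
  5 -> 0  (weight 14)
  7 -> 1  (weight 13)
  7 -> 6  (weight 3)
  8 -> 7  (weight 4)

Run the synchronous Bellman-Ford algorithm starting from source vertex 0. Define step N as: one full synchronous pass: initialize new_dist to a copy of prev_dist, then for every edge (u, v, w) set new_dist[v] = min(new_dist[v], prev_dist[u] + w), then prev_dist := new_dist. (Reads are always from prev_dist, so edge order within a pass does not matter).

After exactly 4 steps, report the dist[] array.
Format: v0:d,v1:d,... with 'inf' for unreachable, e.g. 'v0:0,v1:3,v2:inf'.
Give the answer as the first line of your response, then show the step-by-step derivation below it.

v0:0,v1:4,v2:9,v3:inf,v4:23,v5:inf,v6:inf,v7:30,v8:26

step 1: dist = v0:0,v1:4,v2:9,v3:inf,v4:inf,v5:inf,v6:inf,v7:inf,v8:inf
step 2: dist = v0:0,v1:4,v2:9,v3:inf,v4:23,v5:inf,v6:inf,v7:inf,v8:inf
step 3: dist = v0:0,v1:4,v2:9,v3:inf,v4:23,v5:inf,v6:inf,v7:inf,v8:26
step 4: dist = v0:0,v1:4,v2:9,v3:inf,v4:23,v5:inf,v6:inf,v7:30,v8:26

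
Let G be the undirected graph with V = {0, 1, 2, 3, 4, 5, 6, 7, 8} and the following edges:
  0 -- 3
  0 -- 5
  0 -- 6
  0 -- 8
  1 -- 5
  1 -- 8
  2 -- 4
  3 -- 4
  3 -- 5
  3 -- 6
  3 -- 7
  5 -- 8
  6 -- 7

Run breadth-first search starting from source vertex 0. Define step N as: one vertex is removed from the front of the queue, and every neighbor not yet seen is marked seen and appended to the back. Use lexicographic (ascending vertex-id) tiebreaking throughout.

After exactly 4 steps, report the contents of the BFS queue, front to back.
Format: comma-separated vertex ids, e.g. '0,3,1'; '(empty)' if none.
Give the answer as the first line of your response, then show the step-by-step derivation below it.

8,4,7,1

step 1: dequeue 0; queue=[3,5,6,8]; order=0
step 2: dequeue 3; queue=[5,6,8,4,7]; order=0,3
step 3: dequeue 5; queue=[6,8,4,7,1]; order=0,3,5
step 4: dequeue 6; queue=[8,4,7,1]; order=0,3,5,6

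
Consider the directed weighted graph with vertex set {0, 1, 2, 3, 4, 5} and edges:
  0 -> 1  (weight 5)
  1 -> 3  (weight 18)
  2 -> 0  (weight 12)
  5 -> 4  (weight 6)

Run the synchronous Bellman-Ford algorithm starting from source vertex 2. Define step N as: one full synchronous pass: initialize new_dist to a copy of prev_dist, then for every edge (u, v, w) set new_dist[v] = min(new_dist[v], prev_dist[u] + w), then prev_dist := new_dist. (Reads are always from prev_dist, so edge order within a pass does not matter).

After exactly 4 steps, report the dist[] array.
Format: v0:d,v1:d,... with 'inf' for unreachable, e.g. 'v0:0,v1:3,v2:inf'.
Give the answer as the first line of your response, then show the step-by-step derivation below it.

v0:12,v1:17,v2:0,v3:35,v4:inf,v5:inf

step 1: dist = v0:12,v1:inf,v2:0,v3:inf,v4:inf,v5:inf
step 2: dist = v0:12,v1:17,v2:0,v3:inf,v4:inf,v5:inf
step 3: dist = v0:12,v1:17,v2:0,v3:35,v4:inf,v5:inf
step 4: dist = v0:12,v1:17,v2:0,v3:35,v4:inf,v5:inf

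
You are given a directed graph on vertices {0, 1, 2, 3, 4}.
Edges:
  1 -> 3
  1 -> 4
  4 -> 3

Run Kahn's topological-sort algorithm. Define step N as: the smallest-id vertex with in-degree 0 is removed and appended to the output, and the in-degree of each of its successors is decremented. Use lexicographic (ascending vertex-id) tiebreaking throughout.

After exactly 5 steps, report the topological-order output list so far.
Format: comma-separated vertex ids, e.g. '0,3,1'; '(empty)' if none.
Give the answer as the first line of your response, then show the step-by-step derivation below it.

0,1,2,4,3

step 1: output 0; order=[0]; indeg=(0,0,0,2,1)
step 2: output 1; order=[0,1]; indeg=(0,0,0,1,0)
step 3: output 2; order=[0,1,2]; indeg=(0,0,0,1,0)
step 4: output 4; order=[0,1,2,4]; indeg=(0,0,0,0,0)
step 5: output 3; order=[0,1,2,4,3]; indeg=(0,0,0,0,0)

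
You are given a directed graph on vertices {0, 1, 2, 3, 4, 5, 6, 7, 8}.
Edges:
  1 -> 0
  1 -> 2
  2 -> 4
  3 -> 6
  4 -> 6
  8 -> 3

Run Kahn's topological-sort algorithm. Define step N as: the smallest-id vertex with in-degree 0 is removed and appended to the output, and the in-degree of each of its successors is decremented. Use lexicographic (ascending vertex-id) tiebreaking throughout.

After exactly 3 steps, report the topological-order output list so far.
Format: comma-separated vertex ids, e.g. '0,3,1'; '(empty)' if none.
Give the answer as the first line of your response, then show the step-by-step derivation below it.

1,0,2

step 1: output 1; order=[1]; indeg=(0,0,0,1,1,0,2,0,0)
step 2: output 0; order=[1,0]; indeg=(0,0,0,1,1,0,2,0,0)
step 3: output 2; order=[1,0,2]; indeg=(0,0,0,1,0,0,2,0,0)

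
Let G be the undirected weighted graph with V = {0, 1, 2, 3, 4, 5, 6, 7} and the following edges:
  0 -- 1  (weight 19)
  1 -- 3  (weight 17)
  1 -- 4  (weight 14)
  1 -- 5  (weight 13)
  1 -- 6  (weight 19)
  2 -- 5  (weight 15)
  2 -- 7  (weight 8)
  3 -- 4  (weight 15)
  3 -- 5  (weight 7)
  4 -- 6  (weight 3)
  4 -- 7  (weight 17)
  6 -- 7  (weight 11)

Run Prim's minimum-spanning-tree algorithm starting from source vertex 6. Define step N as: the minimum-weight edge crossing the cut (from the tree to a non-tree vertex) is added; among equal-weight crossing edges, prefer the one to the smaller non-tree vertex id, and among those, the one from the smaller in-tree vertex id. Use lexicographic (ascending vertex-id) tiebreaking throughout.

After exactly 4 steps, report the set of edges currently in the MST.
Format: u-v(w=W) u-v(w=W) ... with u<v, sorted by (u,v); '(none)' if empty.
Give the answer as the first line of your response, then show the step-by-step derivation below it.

1-4(w=14) 2-7(w=8) 4-6(w=3) 6-7(w=11)

step 1: add edge 4-6 (w=3); MST = {4-6(w=3)}
step 2: add edge 6-7 (w=11); MST = {4-6(w=3) 6-7(w=11)}
step 3: add edge 2-7 (w=8); MST = {2-7(w=8) 4-6(w=3) 6-7(w=11)}
step 4: add edge 1-4 (w=14); MST = {1-4(w=14) 2-7(w=8) 4-6(w=3) 6-7(w=11)}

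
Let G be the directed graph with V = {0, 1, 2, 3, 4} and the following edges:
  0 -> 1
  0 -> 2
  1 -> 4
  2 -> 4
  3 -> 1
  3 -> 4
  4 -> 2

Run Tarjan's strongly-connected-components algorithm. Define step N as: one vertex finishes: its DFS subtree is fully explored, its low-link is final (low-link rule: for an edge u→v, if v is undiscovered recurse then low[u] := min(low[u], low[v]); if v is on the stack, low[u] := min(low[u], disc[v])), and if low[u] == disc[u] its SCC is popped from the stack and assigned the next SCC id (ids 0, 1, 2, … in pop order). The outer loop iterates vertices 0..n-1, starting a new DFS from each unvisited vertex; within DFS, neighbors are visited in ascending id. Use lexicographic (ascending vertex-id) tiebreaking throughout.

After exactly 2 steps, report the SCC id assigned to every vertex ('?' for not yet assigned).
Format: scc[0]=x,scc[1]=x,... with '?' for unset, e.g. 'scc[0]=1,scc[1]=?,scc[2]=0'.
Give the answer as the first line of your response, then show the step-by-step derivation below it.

scc[0]=?,scc[1]=?,scc[2]=0,scc[3]=?,scc[4]=0

step 1: low=(low[0]=0,low[1]=1,low[2]=2,low[3]=?,low[4]=2); scc=(scc[0]=?,scc[1]=?,scc[2]=?,scc[3]=?,scc[4]=?)
step 2: low=(low[0]=0,low[1]=1,low[2]=2,low[3]=?,low[4]=2); scc=(scc[0]=?,scc[1]=?,scc[2]=0,scc[3]=?,scc[4]=0)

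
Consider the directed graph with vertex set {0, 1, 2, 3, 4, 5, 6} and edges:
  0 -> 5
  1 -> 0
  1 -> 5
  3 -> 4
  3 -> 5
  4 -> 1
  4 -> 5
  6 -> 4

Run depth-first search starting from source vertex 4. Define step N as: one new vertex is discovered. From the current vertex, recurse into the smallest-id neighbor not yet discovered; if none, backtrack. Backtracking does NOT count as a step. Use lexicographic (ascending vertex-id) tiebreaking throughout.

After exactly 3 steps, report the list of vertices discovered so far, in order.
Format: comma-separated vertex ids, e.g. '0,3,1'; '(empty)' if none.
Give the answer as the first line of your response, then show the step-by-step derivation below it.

4,1,0

step 1: discover 4; path=4; order=4
step 2: discover 1; path=4>1; order=4,1
step 3: discover 0; path=4>1>0; order=4,1,0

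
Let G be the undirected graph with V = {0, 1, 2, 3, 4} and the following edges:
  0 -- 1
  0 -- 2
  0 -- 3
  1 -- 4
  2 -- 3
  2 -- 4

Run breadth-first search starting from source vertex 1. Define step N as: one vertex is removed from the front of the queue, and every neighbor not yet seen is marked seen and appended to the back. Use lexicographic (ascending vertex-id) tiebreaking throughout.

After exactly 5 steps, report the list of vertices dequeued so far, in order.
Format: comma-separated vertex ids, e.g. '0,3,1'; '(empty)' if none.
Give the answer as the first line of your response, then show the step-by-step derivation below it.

1,0,4,2,3

step 1: dequeue 1; queue=[0,4]; order=1
step 2: dequeue 0; queue=[4,2,3]; order=1,0
step 3: dequeue 4; queue=[2,3]; order=1,0,4
step 4: dequeue 2; queue=[3]; order=1,0,4,2
step 5: dequeue 3; queue=[(empty)]; order=1,0,4,2,3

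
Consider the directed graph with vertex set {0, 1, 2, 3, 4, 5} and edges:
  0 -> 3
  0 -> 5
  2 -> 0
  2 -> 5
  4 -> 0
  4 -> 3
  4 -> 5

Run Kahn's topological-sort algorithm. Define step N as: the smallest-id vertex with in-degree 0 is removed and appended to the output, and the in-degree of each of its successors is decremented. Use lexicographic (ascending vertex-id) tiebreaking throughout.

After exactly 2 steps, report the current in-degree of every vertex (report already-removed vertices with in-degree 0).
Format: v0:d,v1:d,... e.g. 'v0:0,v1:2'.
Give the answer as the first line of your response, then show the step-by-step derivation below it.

v0:1,v1:0,v2:0,v3:2,v4:0,v5:2

step 1: output 1; order=[1]; indeg=(2,0,0,2,0,3)
step 2: output 2; order=[1,2]; indeg=(1,0,0,2,0,2)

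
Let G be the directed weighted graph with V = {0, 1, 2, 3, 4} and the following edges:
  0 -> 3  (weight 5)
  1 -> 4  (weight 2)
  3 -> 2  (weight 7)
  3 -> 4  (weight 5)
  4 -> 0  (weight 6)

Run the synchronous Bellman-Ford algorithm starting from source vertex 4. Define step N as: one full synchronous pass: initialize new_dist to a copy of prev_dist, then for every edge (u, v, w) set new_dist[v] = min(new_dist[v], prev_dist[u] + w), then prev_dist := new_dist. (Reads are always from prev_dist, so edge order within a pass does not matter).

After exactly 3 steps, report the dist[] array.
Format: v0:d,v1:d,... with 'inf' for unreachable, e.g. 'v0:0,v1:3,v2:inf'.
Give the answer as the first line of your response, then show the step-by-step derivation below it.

v0:6,v1:inf,v2:18,v3:11,v4:0

step 1: dist = v0:6,v1:inf,v2:inf,v3:inf,v4:0
step 2: dist = v0:6,v1:inf,v2:inf,v3:11,v4:0
step 3: dist = v0:6,v1:inf,v2:18,v3:11,v4:0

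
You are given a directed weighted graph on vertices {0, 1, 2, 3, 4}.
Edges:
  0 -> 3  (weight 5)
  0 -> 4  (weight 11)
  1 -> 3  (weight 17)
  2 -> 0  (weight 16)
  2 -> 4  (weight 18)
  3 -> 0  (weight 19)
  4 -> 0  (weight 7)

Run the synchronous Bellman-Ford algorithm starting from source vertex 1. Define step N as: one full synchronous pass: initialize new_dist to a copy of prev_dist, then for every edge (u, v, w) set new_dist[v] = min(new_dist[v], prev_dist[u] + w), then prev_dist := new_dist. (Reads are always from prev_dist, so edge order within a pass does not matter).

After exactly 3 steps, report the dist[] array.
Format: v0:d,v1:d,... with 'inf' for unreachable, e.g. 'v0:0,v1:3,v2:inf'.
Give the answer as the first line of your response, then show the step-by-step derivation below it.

v0:36,v1:0,v2:inf,v3:17,v4:47

step 1: dist = v0:inf,v1:0,v2:inf,v3:17,v4:inf
step 2: dist = v0:36,v1:0,v2:inf,v3:17,v4:inf
step 3: dist = v0:36,v1:0,v2:inf,v3:17,v4:47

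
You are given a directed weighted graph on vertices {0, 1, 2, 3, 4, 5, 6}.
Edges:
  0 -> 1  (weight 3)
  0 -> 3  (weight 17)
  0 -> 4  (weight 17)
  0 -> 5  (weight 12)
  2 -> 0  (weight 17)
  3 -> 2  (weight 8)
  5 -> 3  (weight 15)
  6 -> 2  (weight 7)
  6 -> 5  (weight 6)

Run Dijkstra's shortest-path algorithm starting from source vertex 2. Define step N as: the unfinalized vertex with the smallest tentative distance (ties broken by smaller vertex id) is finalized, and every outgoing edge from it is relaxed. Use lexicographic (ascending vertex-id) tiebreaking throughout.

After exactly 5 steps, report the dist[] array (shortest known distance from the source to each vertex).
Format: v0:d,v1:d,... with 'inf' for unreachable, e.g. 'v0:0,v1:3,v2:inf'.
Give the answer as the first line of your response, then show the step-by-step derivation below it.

v0:17,v1:20,v2:0,v3:34,v4:34,v5:29,v6:inf

step 1: dist = v0:17,v1:inf,v2:0,v3:inf,v4:inf,v5:inf,v6:inf
step 2: dist = v0:17,v1:20,v2:0,v3:34,v4:34,v5:29,v6:inf
step 3: dist = v0:17,v1:20,v2:0,v3:34,v4:34,v5:29,v6:inf
step 4: dist = v0:17,v1:20,v2:0,v3:34,v4:34,v5:29,v6:inf
step 5: dist = v0:17,v1:20,v2:0,v3:34,v4:34,v5:29,v6:inf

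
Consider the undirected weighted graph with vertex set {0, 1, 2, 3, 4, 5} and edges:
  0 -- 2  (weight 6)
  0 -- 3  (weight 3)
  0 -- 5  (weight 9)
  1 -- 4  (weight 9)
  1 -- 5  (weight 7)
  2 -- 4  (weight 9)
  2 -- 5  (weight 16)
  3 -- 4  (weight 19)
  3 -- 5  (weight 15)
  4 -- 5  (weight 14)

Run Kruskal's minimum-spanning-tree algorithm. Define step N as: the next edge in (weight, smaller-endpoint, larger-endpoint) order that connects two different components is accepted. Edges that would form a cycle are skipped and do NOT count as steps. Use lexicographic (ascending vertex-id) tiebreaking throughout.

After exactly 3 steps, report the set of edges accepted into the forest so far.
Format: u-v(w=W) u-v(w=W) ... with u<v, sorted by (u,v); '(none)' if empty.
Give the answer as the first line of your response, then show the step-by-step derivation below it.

0-2(w=6) 0-3(w=3) 1-5(w=7)

step 1: add edge 0-3 (w=3); MST = {0-3(w=3)}
step 2: add edge 0-2 (w=6); MST = {0-2(w=6) 0-3(w=3)}
step 3: add edge 1-5 (w=7); MST = {0-2(w=6) 0-3(w=3) 1-5(w=7)}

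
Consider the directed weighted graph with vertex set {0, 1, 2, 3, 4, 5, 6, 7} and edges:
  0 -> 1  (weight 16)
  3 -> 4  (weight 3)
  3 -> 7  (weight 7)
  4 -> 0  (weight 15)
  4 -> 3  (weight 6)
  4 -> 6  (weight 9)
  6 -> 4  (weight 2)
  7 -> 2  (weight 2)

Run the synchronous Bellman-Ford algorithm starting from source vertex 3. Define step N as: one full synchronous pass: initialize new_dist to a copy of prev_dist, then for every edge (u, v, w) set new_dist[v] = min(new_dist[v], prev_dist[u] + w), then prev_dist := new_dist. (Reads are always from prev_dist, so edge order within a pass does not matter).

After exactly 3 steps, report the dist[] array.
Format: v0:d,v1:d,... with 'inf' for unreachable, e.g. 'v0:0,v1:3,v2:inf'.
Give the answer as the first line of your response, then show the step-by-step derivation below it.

v0:18,v1:34,v2:9,v3:0,v4:3,v5:inf,v6:12,v7:7

step 1: dist = v0:inf,v1:inf,v2:inf,v3:0,v4:3,v5:inf,v6:inf,v7:7
step 2: dist = v0:18,v1:inf,v2:9,v3:0,v4:3,v5:inf,v6:12,v7:7
step 3: dist = v0:18,v1:34,v2:9,v3:0,v4:3,v5:inf,v6:12,v7:7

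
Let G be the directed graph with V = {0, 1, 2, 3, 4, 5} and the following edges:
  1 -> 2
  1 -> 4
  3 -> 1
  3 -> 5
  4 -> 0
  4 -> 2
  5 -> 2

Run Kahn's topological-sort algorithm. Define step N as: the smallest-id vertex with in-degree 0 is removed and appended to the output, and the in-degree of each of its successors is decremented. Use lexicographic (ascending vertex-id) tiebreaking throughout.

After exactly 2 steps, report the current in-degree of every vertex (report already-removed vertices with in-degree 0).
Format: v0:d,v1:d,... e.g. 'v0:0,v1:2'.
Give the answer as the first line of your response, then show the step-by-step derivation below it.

v0:1,v1:0,v2:2,v3:0,v4:0,v5:0

step 1: output 3; order=[3]; indeg=(1,0,3,0,1,0)
step 2: output 1; order=[3,1]; indeg=(1,0,2,0,0,0)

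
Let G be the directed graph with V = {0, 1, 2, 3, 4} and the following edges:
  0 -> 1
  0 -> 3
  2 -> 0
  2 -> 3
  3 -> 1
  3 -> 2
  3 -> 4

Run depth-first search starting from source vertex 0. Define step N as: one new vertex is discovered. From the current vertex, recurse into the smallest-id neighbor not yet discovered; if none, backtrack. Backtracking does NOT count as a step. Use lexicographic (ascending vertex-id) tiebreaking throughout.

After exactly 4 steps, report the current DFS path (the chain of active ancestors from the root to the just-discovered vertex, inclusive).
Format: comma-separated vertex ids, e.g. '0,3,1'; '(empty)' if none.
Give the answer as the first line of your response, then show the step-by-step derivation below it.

0,3,2

step 1: discover 0; path=0; order=0
step 2: discover 1; path=0>1; order=0,1
step 3: discover 3; path=0>3; order=0,1,3
step 4: discover 2; path=0>3>2; order=0,1,3,2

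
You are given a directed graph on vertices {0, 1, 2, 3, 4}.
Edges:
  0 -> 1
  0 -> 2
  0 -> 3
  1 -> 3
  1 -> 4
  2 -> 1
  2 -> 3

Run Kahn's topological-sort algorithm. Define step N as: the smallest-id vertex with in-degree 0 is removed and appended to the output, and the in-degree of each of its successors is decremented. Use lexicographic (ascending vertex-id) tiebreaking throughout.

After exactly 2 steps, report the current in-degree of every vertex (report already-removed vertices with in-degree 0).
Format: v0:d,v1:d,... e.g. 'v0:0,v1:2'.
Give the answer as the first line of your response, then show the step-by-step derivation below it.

v0:0,v1:0,v2:0,v3:1,v4:1

step 1: output 0; order=[0]; indeg=(0,1,0,2,1)
step 2: output 2; order=[0,2]; indeg=(0,0,0,1,1)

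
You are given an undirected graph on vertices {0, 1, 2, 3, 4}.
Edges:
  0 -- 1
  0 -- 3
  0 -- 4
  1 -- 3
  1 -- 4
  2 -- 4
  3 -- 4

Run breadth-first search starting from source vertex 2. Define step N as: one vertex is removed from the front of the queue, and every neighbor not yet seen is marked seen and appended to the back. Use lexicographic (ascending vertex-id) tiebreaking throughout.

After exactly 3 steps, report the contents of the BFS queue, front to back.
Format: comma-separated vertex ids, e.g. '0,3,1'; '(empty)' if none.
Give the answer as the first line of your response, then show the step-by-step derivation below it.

1,3

step 1: dequeue 2; queue=[4]; order=2
step 2: dequeue 4; queue=[0,1,3]; order=2,4
step 3: dequeue 0; queue=[1,3]; order=2,4,0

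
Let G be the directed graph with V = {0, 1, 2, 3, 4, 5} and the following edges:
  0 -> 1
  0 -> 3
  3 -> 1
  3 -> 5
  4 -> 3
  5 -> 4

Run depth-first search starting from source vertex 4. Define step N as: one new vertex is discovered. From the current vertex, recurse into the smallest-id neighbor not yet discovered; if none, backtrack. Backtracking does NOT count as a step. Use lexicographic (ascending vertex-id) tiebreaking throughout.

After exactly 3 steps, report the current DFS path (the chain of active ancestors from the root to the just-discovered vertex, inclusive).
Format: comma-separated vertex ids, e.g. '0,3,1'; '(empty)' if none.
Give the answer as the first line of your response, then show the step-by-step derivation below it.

4,3,1

step 1: discover 4; path=4; order=4
step 2: discover 3; path=4>3; order=4,3
step 3: discover 1; path=4>3>1; order=4,3,1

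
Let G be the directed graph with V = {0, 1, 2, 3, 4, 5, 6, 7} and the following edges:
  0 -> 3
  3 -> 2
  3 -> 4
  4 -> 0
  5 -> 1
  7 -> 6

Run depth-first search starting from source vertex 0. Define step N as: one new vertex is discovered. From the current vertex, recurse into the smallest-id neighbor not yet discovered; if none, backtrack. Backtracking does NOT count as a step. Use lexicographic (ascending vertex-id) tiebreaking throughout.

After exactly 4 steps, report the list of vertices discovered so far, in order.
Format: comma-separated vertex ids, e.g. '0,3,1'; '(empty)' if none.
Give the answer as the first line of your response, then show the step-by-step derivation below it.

0,3,2,4

step 1: discover 0; path=0; order=0
step 2: discover 3; path=0>3; order=0,3
step 3: discover 2; path=0>3>2; order=0,3,2
step 4: discover 4; path=0>3>4; order=0,3,2,4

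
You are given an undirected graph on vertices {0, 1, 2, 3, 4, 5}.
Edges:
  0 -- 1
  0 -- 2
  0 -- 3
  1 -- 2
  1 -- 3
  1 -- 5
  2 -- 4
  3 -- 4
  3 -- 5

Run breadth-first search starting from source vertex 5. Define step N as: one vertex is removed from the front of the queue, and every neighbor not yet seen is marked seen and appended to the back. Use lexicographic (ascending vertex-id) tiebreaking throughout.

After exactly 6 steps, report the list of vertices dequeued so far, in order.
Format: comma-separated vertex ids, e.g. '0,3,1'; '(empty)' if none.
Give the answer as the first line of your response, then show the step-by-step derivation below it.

5,1,3,0,2,4

step 1: dequeue 5; queue=[1,3]; order=5
step 2: dequeue 1; queue=[3,0,2]; order=5,1
step 3: dequeue 3; queue=[0,2,4]; order=5,1,3
step 4: dequeue 0; queue=[2,4]; order=5,1,3,0
step 5: dequeue 2; queue=[4]; order=5,1,3,0,2
step 6: dequeue 4; queue=[(empty)]; order=5,1,3,0,2,4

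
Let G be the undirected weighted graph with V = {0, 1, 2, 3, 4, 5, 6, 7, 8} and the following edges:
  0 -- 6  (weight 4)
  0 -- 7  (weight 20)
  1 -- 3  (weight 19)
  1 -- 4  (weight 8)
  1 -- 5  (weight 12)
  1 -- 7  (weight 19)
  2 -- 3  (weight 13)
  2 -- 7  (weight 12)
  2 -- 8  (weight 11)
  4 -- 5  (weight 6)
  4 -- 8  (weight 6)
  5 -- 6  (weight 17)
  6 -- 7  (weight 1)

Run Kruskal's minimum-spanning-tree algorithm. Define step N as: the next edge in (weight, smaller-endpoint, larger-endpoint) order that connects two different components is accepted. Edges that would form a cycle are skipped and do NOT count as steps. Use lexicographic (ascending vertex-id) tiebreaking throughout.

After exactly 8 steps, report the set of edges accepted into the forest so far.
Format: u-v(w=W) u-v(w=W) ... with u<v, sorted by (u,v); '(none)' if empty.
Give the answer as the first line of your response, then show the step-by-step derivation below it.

0-6(w=4) 1-4(w=8) 2-3(w=13) 2-7(w=12) 2-8(w=11) 4-5(w=6) 4-8(w=6) 6-7(w=1)

step 1: add edge 6-7 (w=1); MST = {6-7(w=1)}
step 2: add edge 0-6 (w=4); MST = {0-6(w=4) 6-7(w=1)}
step 3: add edge 4-5 (w=6); MST = {0-6(w=4) 4-5(w=6) 6-7(w=1)}
step 4: add edge 4-8 (w=6); MST = {0-6(w=4) 4-5(w=6) 4-8(w=6) 6-7(w=1)}
step 5: add edge 1-4 (w=8); MST = {0-6(w=4) 1-4(w=8) 4-5(w=6) 4-8(w=6) 6-7(w=1)}
step 6: add edge 2-8 (w=11); MST = {0-6(w=4) 1-4(w=8) 2-8(w=11) 4-5(w=6) 4-8(w=6) 6-7(w=1)}
step 7: add edge 2-7 (w=12); MST = {0-6(w=4) 1-4(w=8) 2-7(w=12) 2-8(w=11) 4-5(w=6) 4-8(w=6) 6-7(w=1)}
step 8: add edge 2-3 (w=13); MST = {0-6(w=4) 1-4(w=8) 2-3(w=13) 2-7(w=12) 2-8(w=11) 4-5(w=6) 4-8(w=6) 6-7(w=1)}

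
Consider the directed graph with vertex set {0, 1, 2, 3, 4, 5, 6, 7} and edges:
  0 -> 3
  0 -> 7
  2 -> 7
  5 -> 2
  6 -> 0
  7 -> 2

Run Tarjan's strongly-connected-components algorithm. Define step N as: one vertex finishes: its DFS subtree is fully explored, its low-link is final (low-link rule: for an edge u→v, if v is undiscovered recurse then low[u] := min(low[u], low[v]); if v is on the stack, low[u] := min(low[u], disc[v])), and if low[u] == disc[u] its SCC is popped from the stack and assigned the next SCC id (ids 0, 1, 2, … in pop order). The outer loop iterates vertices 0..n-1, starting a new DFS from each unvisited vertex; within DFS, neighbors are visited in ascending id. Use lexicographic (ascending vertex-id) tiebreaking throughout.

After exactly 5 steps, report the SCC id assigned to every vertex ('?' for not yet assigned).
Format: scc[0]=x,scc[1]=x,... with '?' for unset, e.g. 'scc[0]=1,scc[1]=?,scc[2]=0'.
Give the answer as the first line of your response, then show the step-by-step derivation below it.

scc[0]=2,scc[1]=3,scc[2]=1,scc[3]=0,scc[4]=?,scc[5]=?,scc[6]=?,scc[7]=1

step 1: low=(low[0]=0,low[1]=?,low[2]=?,low[3]=1,low[4]=?,low[5]=?,low[6]=?,low[7]=?); scc=(scc[0]=?,scc[1]=?,scc[2]=?,scc[3]=0,scc[4]=?,scc[5]=?,scc[6]=?,scc[7]=?)
step 2: low=(low[0]=0,low[1]=?,low[2]=2,low[3]=1,low[4]=?,low[5]=?,low[6]=?,low[7]=2); scc=(scc[0]=?,scc[1]=?,scc[2]=?,scc[3]=0,scc[4]=?,scc[5]=?,scc[6]=?,scc[7]=?)
step 3: low=(low[0]=0,low[1]=?,low[2]=2,low[3]=1,low[4]=?,low[5]=?,low[6]=?,low[7]=2); scc=(scc[0]=?,scc[1]=?,scc[2]=1,scc[3]=0,scc[4]=?,scc[5]=?,scc[6]=?,scc[7]=1)
step 4: low=(low[0]=0,low[1]=?,low[2]=2,low[3]=1,low[4]=?,low[5]=?,low[6]=?,low[7]=2); scc=(scc[0]=2,scc[1]=?,scc[2]=1,scc[3]=0,scc[4]=?,scc[5]=?,scc[6]=?,scc[7]=1)
step 5: low=(low[0]=0,low[1]=4,low[2]=2,low[3]=1,low[4]=?,low[5]=?,low[6]=?,low[7]=2); scc=(scc[0]=2,scc[1]=3,scc[2]=1,scc[3]=0,scc[4]=?,scc[5]=?,scc[6]=?,scc[7]=1)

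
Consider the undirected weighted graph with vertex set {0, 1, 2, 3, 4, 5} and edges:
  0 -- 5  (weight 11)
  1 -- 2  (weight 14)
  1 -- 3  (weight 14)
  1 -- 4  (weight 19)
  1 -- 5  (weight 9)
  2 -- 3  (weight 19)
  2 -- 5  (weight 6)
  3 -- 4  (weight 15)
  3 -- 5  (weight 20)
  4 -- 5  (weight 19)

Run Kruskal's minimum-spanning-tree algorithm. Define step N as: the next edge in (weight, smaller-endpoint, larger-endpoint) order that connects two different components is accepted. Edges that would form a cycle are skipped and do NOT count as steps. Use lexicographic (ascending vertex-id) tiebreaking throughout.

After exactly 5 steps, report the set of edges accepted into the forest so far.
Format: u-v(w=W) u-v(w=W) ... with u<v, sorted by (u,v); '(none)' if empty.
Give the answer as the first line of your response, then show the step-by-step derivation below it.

0-5(w=11) 1-3(w=14) 1-5(w=9) 2-5(w=6) 3-4(w=15)

step 1: add edge 2-5 (w=6); MST = {2-5(w=6)}
step 2: add edge 1-5 (w=9); MST = {1-5(w=9) 2-5(w=6)}
step 3: add edge 0-5 (w=11); MST = {0-5(w=11) 1-5(w=9) 2-5(w=6)}
step 4: add edge 1-3 (w=14); MST = {0-5(w=11) 1-3(w=14) 1-5(w=9) 2-5(w=6)}
step 5: add edge 3-4 (w=15); MST = {0-5(w=11) 1-3(w=14) 1-5(w=9) 2-5(w=6) 3-4(w=15)}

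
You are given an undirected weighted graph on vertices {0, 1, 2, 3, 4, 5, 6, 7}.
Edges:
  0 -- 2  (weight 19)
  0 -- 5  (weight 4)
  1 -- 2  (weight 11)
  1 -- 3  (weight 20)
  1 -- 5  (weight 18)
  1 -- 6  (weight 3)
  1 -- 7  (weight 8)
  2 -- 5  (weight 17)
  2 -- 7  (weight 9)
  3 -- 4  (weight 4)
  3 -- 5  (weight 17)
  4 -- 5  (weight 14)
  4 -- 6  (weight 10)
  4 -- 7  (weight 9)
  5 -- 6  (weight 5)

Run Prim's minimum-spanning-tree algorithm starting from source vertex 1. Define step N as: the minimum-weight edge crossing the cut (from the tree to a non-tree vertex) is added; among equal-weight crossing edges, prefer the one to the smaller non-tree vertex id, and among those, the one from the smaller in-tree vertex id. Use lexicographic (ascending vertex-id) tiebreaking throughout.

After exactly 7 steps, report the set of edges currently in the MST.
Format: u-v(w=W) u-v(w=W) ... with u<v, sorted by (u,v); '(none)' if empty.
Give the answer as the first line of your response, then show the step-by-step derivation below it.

0-5(w=4) 1-6(w=3) 1-7(w=8) 2-7(w=9) 3-4(w=4) 4-7(w=9) 5-6(w=5)

step 1: add edge 1-6 (w=3); MST = {1-6(w=3)}
step 2: add edge 5-6 (w=5); MST = {1-6(w=3) 5-6(w=5)}
step 3: add edge 0-5 (w=4); MST = {0-5(w=4) 1-6(w=3) 5-6(w=5)}
step 4: add edge 1-7 (w=8); MST = {0-5(w=4) 1-6(w=3) 1-7(w=8) 5-6(w=5)}
step 5: add edge 2-7 (w=9); MST = {0-5(w=4) 1-6(w=3) 1-7(w=8) 2-7(w=9) 5-6(w=5)}
step 6: add edge 4-7 (w=9); MST = {0-5(w=4) 1-6(w=3) 1-7(w=8) 2-7(w=9) 4-7(w=9) 5-6(w=5)}
step 7: add edge 3-4 (w=4); MST = {0-5(w=4) 1-6(w=3) 1-7(w=8) 2-7(w=9) 3-4(w=4) 4-7(w=9) 5-6(w=5)}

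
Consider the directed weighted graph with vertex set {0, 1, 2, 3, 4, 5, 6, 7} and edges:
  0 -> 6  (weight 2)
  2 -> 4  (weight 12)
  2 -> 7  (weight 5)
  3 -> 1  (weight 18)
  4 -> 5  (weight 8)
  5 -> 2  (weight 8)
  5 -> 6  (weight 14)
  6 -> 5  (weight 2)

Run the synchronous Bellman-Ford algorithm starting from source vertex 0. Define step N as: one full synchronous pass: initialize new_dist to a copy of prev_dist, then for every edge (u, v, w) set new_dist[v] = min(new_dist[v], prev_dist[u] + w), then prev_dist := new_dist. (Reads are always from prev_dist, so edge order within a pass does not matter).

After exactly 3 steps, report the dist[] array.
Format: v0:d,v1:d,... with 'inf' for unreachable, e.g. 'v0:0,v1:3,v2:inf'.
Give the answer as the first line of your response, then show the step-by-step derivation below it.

v0:0,v1:inf,v2:12,v3:inf,v4:inf,v5:4,v6:2,v7:inf

step 1: dist = v0:0,v1:inf,v2:inf,v3:inf,v4:inf,v5:inf,v6:2,v7:inf
step 2: dist = v0:0,v1:inf,v2:inf,v3:inf,v4:inf,v5:4,v6:2,v7:inf
step 3: dist = v0:0,v1:inf,v2:12,v3:inf,v4:inf,v5:4,v6:2,v7:inf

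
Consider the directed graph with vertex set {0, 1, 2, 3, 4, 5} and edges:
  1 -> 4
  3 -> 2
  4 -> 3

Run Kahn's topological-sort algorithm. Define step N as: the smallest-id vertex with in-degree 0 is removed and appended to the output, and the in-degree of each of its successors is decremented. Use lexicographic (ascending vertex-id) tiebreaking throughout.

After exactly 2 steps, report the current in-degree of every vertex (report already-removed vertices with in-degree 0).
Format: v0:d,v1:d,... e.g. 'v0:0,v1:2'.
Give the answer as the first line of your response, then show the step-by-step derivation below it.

v0:0,v1:0,v2:1,v3:1,v4:0,v5:0

step 1: output 0; order=[0]; indeg=(0,0,1,1,1,0)
step 2: output 1; order=[0,1]; indeg=(0,0,1,1,0,0)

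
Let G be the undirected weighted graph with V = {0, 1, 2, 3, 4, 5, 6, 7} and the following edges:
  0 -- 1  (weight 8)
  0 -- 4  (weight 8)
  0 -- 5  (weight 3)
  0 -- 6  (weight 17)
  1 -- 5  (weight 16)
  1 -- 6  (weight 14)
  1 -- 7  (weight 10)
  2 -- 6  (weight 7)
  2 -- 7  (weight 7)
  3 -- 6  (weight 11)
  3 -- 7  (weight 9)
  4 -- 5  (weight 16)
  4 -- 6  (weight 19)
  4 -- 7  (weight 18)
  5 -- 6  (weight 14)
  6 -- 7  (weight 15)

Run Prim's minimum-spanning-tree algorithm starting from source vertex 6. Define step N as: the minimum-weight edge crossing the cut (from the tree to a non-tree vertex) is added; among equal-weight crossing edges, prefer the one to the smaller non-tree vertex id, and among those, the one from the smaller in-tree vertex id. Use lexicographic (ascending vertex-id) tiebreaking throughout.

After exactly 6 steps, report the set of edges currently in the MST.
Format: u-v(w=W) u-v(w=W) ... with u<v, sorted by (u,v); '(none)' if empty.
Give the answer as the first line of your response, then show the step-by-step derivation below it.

0-1(w=8) 0-5(w=3) 1-7(w=10) 2-6(w=7) 2-7(w=7) 3-7(w=9)

step 1: add edge 2-6 (w=7); MST = {2-6(w=7)}
step 2: add edge 2-7 (w=7); MST = {2-6(w=7) 2-7(w=7)}
step 3: add edge 3-7 (w=9); MST = {2-6(w=7) 2-7(w=7) 3-7(w=9)}
step 4: add edge 1-7 (w=10); MST = {1-7(w=10) 2-6(w=7) 2-7(w=7) 3-7(w=9)}
step 5: add edge 0-1 (w=8); MST = {0-1(w=8) 1-7(w=10) 2-6(w=7) 2-7(w=7) 3-7(w=9)}
step 6: add edge 0-5 (w=3); MST = {0-1(w=8) 0-5(w=3) 1-7(w=10) 2-6(w=7) 2-7(w=7) 3-7(w=9)}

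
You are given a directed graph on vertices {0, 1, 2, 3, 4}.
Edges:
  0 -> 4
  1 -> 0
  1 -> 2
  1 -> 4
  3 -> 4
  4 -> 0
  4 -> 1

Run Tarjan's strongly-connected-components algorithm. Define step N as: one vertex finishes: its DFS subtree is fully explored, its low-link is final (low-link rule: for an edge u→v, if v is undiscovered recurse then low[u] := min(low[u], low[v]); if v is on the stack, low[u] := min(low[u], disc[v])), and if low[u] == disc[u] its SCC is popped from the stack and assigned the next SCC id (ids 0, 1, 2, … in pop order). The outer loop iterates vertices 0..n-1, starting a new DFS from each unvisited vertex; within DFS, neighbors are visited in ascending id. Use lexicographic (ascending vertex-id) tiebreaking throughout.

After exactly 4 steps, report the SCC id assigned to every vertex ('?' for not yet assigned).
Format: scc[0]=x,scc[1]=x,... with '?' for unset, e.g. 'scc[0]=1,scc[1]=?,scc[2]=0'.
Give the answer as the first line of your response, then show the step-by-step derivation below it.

scc[0]=1,scc[1]=1,scc[2]=0,scc[3]=?,scc[4]=1

step 1: low=(low[0]=0,low[1]=0,low[2]=3,low[3]=?,low[4]=0); scc=(scc[0]=?,scc[1]=?,scc[2]=0,scc[3]=?,scc[4]=?)
step 2: low=(low[0]=0,low[1]=0,low[2]=3,low[3]=?,low[4]=0); scc=(scc[0]=?,scc[1]=?,scc[2]=0,scc[3]=?,scc[4]=?)
step 3: low=(low[0]=0,low[1]=0,low[2]=3,low[3]=?,low[4]=0); scc=(scc[0]=?,scc[1]=?,scc[2]=0,scc[3]=?,scc[4]=?)
step 4: low=(low[0]=0,low[1]=0,low[2]=3,low[3]=?,low[4]=0); scc=(scc[0]=1,scc[1]=1,scc[2]=0,scc[3]=?,scc[4]=1)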